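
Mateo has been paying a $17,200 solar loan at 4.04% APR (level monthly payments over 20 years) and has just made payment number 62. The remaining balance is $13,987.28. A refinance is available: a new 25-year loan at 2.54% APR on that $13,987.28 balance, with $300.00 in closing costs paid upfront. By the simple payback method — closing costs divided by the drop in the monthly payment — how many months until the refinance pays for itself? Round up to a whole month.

Current payment = 17,200 × 4.04%/12 / (1 − (1+0.0033667)^−240) = $104.59.
Refinanced payment = 13,987.28 × 0.0021167 / (1 − (1+0.0021167)^−300) = $63.03.
Monthly savings = $104.59 − $63.03 = $41.56.
Break-even = $300.00 / $41.56 = 7.22 → 8 months.

8 months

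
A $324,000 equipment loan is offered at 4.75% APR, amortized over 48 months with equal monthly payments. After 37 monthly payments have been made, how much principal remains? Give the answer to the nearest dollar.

With monthly rate i = 4.75%/12 = 0.0039583, the balance after k of n payments is P · [(1+i)^n − (1+i)^k] / [(1+i)^n − 1].
(1+0.0039583)^48 = 1.20879615 and (1+0.0039583)^37 = 1.15739204, so the balance is 324,000 × (1.20879615 − 1.15739204) / (1.20879615 − 1) = $79,766.47.

$79,766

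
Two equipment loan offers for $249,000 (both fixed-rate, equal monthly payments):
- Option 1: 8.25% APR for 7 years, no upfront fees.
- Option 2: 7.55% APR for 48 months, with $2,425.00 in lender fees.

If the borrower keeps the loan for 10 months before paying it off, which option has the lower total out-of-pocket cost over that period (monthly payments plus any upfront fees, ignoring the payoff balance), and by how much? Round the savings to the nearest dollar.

Option 1 by $23,568

Option 1: monthly rate = 8.25%/12 = 0.0068750; payment = 249,000 × 0.0068750 / (1 − (1+0.0068750)^−84) = $3,912.05.
Option 2: at 7.55% the monthly rate is 0.0062917, so the payment is 249,000 × 0.0062917 / (1 − 1.0062917^−48) = $6,026.36.
Over 10 months: Option 1 costs 10 × $3,912.05 = $39,120.50; Option 2 costs 10 × $6,026.36 + $2,425.00 = $62,688.60.
Option 1 is cheaper by $62,688.60 − $39,120.50 = $23,568.10.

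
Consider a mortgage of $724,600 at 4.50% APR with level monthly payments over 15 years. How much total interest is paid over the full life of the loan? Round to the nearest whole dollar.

$273,165

At 4.50% the monthly rate is 0.0037500, so the payment is 724,600 × 0.0037500 / (1 − 1.0037500^−180) = $5,543.14.
Total paid = 180 × $5,543.14 = $997,765.20; interest = $997,765.20 − $724,600 = $273,165.20.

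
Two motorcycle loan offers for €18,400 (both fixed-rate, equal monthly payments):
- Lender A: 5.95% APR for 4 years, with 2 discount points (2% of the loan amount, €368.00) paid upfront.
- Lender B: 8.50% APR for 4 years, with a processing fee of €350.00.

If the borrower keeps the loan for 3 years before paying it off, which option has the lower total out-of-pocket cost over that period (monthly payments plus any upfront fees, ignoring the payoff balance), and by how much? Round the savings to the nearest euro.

Lender A by €768

Lender A: at 5.95% the monthly rate is 0.0049583, so the payment is 18,400 × 0.0049583 / (1 − 1.0049583^−48) = €431.70.
Lender B: at 8.50% the monthly rate is 0.0070833, so the payment is 18,400 × 0.0070833 / (1 − 1.0070833^−48) = €453.53.
Over 36 months: Lender A costs 36 × €431.70 + €368.00 = €15,909.20; Lender B costs 36 × €453.53 + €350.00 = €16,677.08.
Lender A is cheaper by €16,677.08 − €15,909.20 = €767.88.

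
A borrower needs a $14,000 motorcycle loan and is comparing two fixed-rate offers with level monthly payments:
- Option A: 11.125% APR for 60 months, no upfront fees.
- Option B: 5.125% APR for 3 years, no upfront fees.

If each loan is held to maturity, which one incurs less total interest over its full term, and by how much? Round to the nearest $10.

Option B by $3,180

Option A: at 11.125% the monthly rate is 0.0092708, so the payment is 14,000 × 0.0092708 / (1 − 1.0092708^−60) = $305.27.
Total interest on Option A = 60 × $305.27 − $14,000 = $4,316.20.
Option B: at 5.125% the monthly rate is 0.0042708, so the payment is 14,000 × 0.0042708 / (1 − 1.0042708^−36) = $420.38.
Total interest on Option B = 36 × $420.38 − $14,000 = $1,133.68.
Option B is lower by $3,182.52.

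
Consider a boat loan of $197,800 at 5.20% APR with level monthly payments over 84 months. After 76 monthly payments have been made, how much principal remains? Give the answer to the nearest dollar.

$22,082

With monthly rate i = 5.2%/12 = 0.0043333, the balance after k of n payments is P · [(1+i)^n − (1+i)^k] / [(1+i)^n − 1].
(1+0.0043333)^84 = 1.43794298 and (1+0.0043333)^76 = 1.38905246, so the balance is 197,800 × (1.43794298 − 1.38905246) / (1.43794298 − 1) = $22,081.74.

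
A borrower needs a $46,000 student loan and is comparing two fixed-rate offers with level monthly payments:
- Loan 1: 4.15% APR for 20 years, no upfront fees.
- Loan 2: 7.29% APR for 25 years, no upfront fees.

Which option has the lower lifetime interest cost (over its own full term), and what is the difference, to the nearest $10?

Loan 1: monthly rate = 4.15%/12 = 0.0034583; payment = 46,000 × 0.0034583 / (1 − (1+0.0034583)^−240) = $282.40.
Total interest on Loan 1 = 240 × $282.40 − $46,000 = $21,776.00.
Loan 2: at 7.29% the monthly rate is 0.0060750, so the payment is 46,000 × 0.0060750 / (1 − 1.0060750^−300) = $333.68.
Total interest on Loan 2 = 300 × $333.68 − $46,000 = $54,104.00.
Loan 1 is lower by $32,328.00.

Loan 1 by $32,330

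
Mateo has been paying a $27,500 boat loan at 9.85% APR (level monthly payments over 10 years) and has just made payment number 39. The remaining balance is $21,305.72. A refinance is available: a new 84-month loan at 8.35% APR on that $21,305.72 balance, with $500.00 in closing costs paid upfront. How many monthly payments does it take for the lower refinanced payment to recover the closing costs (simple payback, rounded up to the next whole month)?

20 months

Current payment = 27,500 × 9.85%/12 / (1 − (1+0.0082083)^−120) = $361.13.
Refinanced payment = 21,305.72 × 0.0069583 / (1 − (1+0.0069583)^−84) = $335.80.
Monthly savings = $361.13 − $335.80 = $25.33.
Break-even = $500.00 / $25.33 = 19.74 → 20 months.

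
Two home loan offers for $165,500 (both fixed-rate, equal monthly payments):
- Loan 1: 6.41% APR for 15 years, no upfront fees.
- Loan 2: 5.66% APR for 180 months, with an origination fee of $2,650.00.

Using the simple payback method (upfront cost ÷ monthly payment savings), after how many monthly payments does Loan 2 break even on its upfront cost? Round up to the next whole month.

40 months

Loan 1: at 6.41% the monthly rate is 0.0053417, so the payment is 165,500 × 0.0053417 / (1 − 1.0053417^−180) = $1,433.51.
Loan 2: monthly rate = 5.66%/12 = 0.0047167; payment = 165,500 × 0.0047167 / (1 − (1+0.0047167)^−180) = $1,366.37.
Monthly savings = $1,433.51 − $1,366.37 = $67.14.
Break-even = $2,650.00 / $67.14 = 39.47 → 40 months.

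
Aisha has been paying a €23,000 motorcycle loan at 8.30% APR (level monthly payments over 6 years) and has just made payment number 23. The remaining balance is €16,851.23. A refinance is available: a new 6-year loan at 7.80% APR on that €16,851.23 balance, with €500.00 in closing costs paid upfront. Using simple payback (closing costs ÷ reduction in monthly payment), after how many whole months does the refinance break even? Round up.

Current payment = 23,000 × 8.3%/12 / (1 − (1+0.0069167)^−72) = €406.64.
Refinanced payment = 16,851.23 × 0.0065000 / (1 − (1+0.0065000)^−72) = €293.81.
Monthly savings = €406.64 − €293.81 = €112.83.
Break-even = €500.00 / €112.83 = 4.43 → 5 months.

5 months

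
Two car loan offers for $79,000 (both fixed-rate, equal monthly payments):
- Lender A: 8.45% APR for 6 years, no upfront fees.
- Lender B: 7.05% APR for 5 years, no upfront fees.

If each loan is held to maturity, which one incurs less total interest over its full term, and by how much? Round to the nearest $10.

Lender B by $7,010

Lender A: monthly rate = 8.45%/12 = 0.0070417; payment = 79,000 × 0.0070417 / (1 − (1+0.0070417)^−72) = $1,402.55.
Total interest on Lender A = 72 × $1,402.55 − $79,000 = $21,983.60.
Lender B: at 7.05% the monthly rate is 0.0058750, so the payment is 79,000 × 0.0058750 / (1 − 1.0058750^−60) = $1,566.16.
Total interest on Lender B = 60 × $1,566.16 − $79,000 = $14,969.60.
Lender B is lower by $7,014.00.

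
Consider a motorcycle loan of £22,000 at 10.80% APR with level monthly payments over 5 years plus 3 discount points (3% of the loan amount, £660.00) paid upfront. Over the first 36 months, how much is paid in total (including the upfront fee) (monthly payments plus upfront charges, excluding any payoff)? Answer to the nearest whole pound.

£17,801

At 10.80% the monthly rate is 0.0090000, so the payment is 22,000 × 0.0090000 / (1 − 1.0090000^−60) = £476.14.
Total outlay = 36 × £476.14 + £660.00 = £17,801.04.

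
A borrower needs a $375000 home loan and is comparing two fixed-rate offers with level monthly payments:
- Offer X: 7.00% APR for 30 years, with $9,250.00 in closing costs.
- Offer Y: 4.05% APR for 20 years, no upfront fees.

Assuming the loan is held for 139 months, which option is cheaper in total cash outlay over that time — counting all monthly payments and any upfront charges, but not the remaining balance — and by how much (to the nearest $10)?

Offer X: monthly rate = 7%/12 = 0.0058333; payment = 375,000 × 0.0058333 / (1 − (1+0.0058333)^−360) = $2,494.88.
Offer Y: at 4.05% the monthly rate is 0.0033750, so the payment is 375,000 × 0.0033750 / (1 − 1.0033750^−240) = $2,282.32.
Over 139 months: Offer X costs 139 × $2,494.88 + $9,250.00 = $356,038.32; Offer Y costs 139 × $2,282.32 = $317,242.48.
Offer Y is cheaper by $356,038.32 − $317,242.48 = $38,795.84.

Offer Y by $38,800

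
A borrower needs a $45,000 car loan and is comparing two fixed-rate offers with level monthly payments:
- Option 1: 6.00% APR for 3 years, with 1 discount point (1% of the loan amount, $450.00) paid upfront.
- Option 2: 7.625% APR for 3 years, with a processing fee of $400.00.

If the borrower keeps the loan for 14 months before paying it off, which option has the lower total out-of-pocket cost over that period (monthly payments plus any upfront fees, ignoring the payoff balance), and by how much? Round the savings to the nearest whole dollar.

Option 1 by $417

Option 1: monthly rate = 6%/12 = 0.0050000; payment = 45,000 × 0.0050000 / (1 − (1+0.0050000)^−36) = $1,368.99.
Option 2: monthly rate = 7.625%/12 = 0.0063542; payment = 45,000 × 0.0063542 / (1 − (1+0.0063542)^−36) = $1,402.36.
Over 14 months: Option 1 costs 14 × $1,368.99 + $450.00 = $19,615.86; Option 2 costs 14 × $1,402.36 + $400.00 = $20,033.04.
Option 1 is cheaper by $20,033.04 − $19,615.86 = $417.18.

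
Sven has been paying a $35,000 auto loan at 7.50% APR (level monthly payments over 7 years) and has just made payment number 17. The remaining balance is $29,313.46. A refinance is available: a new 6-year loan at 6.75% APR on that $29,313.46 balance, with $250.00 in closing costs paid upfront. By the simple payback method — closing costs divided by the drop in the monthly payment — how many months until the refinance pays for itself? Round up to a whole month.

7 months

Current payment = 35,000 × 7.5%/12 / (1 − (1+0.0062500)^−84) = $536.84.
Refinanced payment = 29,313.46 × 0.0056250 / (1 − (1+0.0056250)^−72) = $496.25.
Monthly savings = $536.84 − $496.25 = $40.59.
Break-even = $250.00 / $40.59 = 6.16 → 7 months.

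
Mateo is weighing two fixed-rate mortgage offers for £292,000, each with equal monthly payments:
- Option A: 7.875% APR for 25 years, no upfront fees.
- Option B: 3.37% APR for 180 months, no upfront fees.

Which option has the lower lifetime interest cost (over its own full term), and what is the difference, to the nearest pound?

Option A: monthly rate = 7.875%/12 = 0.0065625; payment = 292,000 × 0.0065625 / (1 − (1+0.0065625)^−300) = £2,229.58.
Total interest on Option A = 300 × £2,229.58 − £292,000 = £376,874.00.
Option B: monthly rate = 3.37%/12 = 0.0028083; payment = 292,000 × 0.0028083 / (1 − (1+0.0028083)^−180) = £2,068.87.
Total interest on Option B = 180 × £2,068.87 − £292,000 = £80,396.60.
Option B is lower by £296,477.40.

Option B by £296,477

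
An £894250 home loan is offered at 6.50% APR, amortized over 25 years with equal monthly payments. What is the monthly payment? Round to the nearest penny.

£6,038.04

At 6.50% the monthly rate is 0.0054167, so the payment is 894,250 × 0.0054167 / (1 − 1.0054167^−300) = £6,038.04.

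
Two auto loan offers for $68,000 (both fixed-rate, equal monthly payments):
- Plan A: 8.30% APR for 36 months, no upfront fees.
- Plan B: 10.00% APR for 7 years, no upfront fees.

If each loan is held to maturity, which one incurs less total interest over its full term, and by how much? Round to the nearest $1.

Plan A by $17,775

Plan A: at 8.30% the monthly rate is 0.0069167, so the payment is 68,000 × 0.0069167 / (1 − 1.0069167^−36) = $2,140.30.
Total interest on Plan A = 36 × $2,140.30 − $68,000 = $9,050.80.
Plan B: monthly rate = 10%/12 = 0.0083333; payment = 68,000 × 0.0083333 / (1 − (1+0.0083333)^−84) = $1,128.88.
Total interest on Plan B = 84 × $1,128.88 − $68,000 = $26,825.92.
Plan A is lower by $17,775.12.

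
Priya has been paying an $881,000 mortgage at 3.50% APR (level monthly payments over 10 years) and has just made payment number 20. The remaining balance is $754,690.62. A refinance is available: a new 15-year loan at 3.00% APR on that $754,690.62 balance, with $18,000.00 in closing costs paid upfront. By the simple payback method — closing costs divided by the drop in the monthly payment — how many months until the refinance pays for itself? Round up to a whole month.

6 months

Current payment = 881,000 × 3.5%/12 / (1 − (1+0.0029167)^−120) = $8,711.84.
Refinanced payment = 754,690.62 × 0.0025000 / (1 − (1+0.0025000)^−180) = $5,211.75.
Monthly savings = $8,711.84 − $5,211.75 = $3,500.09.
Break-even = $18,000.00 / $3,500.09 = 5.14 → 6 months.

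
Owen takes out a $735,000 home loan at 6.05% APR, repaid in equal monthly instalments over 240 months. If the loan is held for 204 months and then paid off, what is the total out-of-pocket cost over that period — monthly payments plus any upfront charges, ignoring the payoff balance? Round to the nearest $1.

$1,078,546

Monthly rate = 6.05%/12 = 0.0050417; payment = 735,000 × 0.0050417 / (1 − (1+0.0050417)^−240) = $5,286.99.
Total outlay = 204 × $5,286.99 = $1,078,545.96.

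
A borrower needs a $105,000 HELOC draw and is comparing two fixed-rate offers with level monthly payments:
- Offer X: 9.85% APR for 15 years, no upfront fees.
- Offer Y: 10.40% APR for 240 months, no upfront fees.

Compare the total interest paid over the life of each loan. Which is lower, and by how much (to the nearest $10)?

Offer X: monthly rate = 9.85%/12 = 0.0082083; payment = 105,000 × 0.0082083 / (1 − (1+0.0082083)^−180) = $1,118.72.
Total interest on Offer X = 180 × $1,118.72 − $105,000 = $96,369.60.
Offer Y: at 10.40% the monthly rate is 0.0086667, so the payment is 105,000 × 0.0086667 / (1 − 1.0086667^−240) = $1,041.26.
Total interest on Offer Y = 240 × $1,041.26 − $105,000 = $144,902.40.
Offer X is lower by $48,532.80.

Offer X by $48,530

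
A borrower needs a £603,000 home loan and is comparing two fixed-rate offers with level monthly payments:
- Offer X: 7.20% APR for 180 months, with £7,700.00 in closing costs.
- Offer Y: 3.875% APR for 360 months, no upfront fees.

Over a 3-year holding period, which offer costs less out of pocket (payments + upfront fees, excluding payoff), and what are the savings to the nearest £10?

Offer Y by £103,170

Offer X: at 7.20% the monthly rate is 0.0060000, so the payment is 603,000 × 0.0060000 / (1 − 1.0060000^−180) = £5,487.58.
Offer Y: at 3.875% the monthly rate is 0.0032292, so the payment is 603,000 × 0.0032292 / (1 − 1.0032292^−360) = £2,835.53.
Over 36 months: Offer X costs 36 × £5,487.58 + £7,700.00 = £205,252.88; Offer Y costs 36 × £2,835.53 = £102,079.08.
Offer Y is cheaper by £205,252.88 − £102,079.08 = £103,173.80.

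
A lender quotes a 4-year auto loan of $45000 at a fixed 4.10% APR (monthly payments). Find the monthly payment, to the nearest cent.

$1,018.07

At 4.10% the monthly rate is 0.0034167, so the payment is 45,000 × 0.0034167 / (1 − 1.0034167^−48) = $1,018.07.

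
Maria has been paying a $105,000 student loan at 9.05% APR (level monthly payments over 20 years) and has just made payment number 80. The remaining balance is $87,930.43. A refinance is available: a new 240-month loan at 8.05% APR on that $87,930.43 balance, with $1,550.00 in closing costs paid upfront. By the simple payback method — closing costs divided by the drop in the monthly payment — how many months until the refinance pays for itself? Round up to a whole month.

8 months

Current payment = 105,000 × 9.05%/12 / (1 − (1+0.0075417)^−240) = $948.09.
Refinanced payment = 87,930.43 × 0.0067083 / (1 − (1+0.0067083)^−240) = $738.22.
Monthly savings = $948.09 − $738.22 = $209.87.
Break-even = $1,550.00 / $209.87 = 7.39 → 8 months.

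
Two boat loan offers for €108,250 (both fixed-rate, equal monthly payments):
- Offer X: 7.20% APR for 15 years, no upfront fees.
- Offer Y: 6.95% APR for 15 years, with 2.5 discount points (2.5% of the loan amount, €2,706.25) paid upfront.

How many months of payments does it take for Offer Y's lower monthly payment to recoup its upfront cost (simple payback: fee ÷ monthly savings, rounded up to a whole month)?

Offer X: at 7.20% the monthly rate is 0.0060000, so the payment is 108,250 × 0.0060000 / (1 − 1.0060000^−180) = €985.13.
Offer Y: at 6.95% the monthly rate is 0.0057917, so the payment is 108,250 × 0.0057917 / (1 − 1.0057917^−180) = €969.96.
Monthly savings = €985.13 − €969.96 = €15.17.
Break-even = €2,706.25 / €15.17 = 178.39 → 179 months.

179 months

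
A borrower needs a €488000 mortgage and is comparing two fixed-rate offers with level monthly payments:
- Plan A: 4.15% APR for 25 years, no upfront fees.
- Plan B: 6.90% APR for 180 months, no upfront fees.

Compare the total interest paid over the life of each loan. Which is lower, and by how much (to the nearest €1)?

Plan B by €302

Plan A: at 4.15% the monthly rate is 0.0034583, so the payment is 488,000 × 0.0034583 / (1 − 1.0034583^−300) = €2,616.43.
Total interest on Plan A = 300 × €2,616.43 − €488,000 = €296,929.00.
Plan B: at 6.90% the monthly rate is 0.0057500, so the payment is 488,000 × 0.0057500 / (1 − 1.0057500^−180) = €4,359.04.
Total interest on Plan B = 180 × €4,359.04 − €488,000 = €296,627.20.
Plan B is lower by €301.80.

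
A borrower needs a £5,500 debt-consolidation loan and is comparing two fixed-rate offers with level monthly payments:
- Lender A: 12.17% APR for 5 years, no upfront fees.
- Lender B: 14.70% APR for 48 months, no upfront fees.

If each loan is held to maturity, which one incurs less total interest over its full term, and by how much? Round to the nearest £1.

Lender A: monthly rate = 12.17%/12 = 0.0101417; payment = 5,500 × 0.0101417 / (1 − (1+0.0101417)^−60) = £122.82.
Total interest on Lender A = 60 × £122.82 − £5,500 = £1,869.20.
Lender B: at 14.70% the monthly rate is 0.0122500, so the payment is 5,500 × 0.0122500 / (1 − 1.0122500^−48) = £152.23.
Total interest on Lender B = 48 × £152.23 − £5,500 = £1,807.04.
Lender B is lower by £62.16.

Lender B by £62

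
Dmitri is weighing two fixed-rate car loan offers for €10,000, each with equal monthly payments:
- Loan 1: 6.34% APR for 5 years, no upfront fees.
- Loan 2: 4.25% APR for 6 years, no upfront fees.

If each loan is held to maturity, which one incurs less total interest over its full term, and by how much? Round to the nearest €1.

Loan 1: at 6.34% the monthly rate is 0.0052833, so the payment is 10,000 × 0.0052833 / (1 − 1.0052833^−60) = €194.91.
Total interest on Loan 1 = 60 × €194.91 − €10,000 = €1,694.60.
Loan 2: monthly rate = 4.25%/12 = 0.0035417; payment = 10,000 × 0.0035417 / (1 − (1+0.0035417)^−72) = €157.59.
Total interest on Loan 2 = 72 × €157.59 − €10,000 = €1,346.48.
Loan 2 is lower by €348.12.

Loan 2 by €348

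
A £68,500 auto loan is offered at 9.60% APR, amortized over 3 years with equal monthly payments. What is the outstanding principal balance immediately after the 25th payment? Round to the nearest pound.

£23,051

With monthly rate i = 9.6%/12 = 0.0080000, the balance after k of n payments is P · [(1+i)^n − (1+i)^k] / [(1+i)^n − 1].
(1+0.0080000)^36 = 1.33222984 and (1+0.0080000)^25 = 1.22043120, so the balance is 68,500 × (1.33222984 − 1.22043120) / (1.33222984 − 1) = £23,050.93.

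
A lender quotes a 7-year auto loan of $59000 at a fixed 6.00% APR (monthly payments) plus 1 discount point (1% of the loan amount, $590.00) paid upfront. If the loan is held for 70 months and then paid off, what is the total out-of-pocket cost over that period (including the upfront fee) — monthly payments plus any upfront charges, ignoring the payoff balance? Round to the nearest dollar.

$60,923

Monthly rate = 6%/12 = 0.0050000; payment = 59,000 × 0.0050000 / (1 − (1+0.0050000)^−84) = $861.90.
Total outlay = 70 × $861.90 + $590.00 = $60,923.00.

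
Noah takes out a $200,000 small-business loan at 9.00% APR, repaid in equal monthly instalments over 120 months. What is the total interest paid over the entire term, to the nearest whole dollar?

$104,022

Monthly rate = 9%/12 = 0.0075000; payment = 200,000 × 0.0075000 / (1 − (1+0.0075000)^−120) = $2,533.52.
Total paid = 120 × $2,533.52 = $304,022.40; interest = $304,022.40 − $200,000 = $104,022.40.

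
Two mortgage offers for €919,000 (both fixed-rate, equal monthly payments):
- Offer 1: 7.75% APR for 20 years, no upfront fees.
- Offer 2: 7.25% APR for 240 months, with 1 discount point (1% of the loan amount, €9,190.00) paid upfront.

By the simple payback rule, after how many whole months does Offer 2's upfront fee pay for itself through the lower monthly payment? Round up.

33 months

Offer 1: at 7.75% the monthly rate is 0.0064583, so the payment is 919,000 × 0.0064583 / (1 − 1.0064583^−240) = €7,544.52.
Offer 2: monthly rate = 7.25%/12 = 0.0060417; payment = 919,000 × 0.0060417 / (1 − (1+0.0060417)^−240) = €7,263.56.
Monthly savings = €7,544.52 − €7,263.56 = €280.96.
Break-even = €9,190.00 / €280.96 = 32.71 → 33 months.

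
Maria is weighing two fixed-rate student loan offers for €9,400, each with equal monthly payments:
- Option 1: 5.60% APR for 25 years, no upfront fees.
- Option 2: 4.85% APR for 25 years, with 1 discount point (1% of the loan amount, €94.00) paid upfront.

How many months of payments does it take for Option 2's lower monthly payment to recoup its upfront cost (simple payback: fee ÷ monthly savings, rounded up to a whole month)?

Option 1: monthly rate = 5.6%/12 = 0.0046667; payment = 9,400 × 0.0046667 / (1 − (1+0.0046667)^−300) = €58.29.
Option 2: at 4.85% the monthly rate is 0.0040417, so the payment is 9,400 × 0.0040417 / (1 − 1.0040417^−300) = €54.13.
Monthly savings = €58.29 − €54.13 = €4.16.
Break-even = €94.00 / €4.16 = 22.60 → 23 months.

23 months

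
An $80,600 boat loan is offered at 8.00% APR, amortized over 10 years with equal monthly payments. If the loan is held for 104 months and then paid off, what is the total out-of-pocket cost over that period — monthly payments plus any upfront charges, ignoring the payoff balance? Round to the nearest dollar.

$101,702

At 8.00% the monthly rate is 0.0066667, so the payment is 80,600 × 0.0066667 / (1 − 1.0066667^−120) = $977.90.
Total outlay = 104 × $977.90 = $101,701.60.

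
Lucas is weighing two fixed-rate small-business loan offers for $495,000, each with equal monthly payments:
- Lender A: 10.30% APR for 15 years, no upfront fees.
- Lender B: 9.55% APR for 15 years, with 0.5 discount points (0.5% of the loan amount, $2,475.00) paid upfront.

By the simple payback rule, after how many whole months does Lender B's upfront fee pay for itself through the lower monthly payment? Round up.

11 months

Lender A: at 10.30% the monthly rate is 0.0085833, so the payment is 495,000 × 0.0085833 / (1 − 1.0085833^−180) = $5,410.51.
Lender B: at 9.55% the monthly rate is 0.0079583, so the payment is 495,000 × 0.0079583 / (1 − 1.0079583^−180) = $5,183.86.
Monthly savings = $5,410.51 − $5,183.86 = $226.65.
Break-even = $2,475.00 / $226.65 = 10.92 → 11 months.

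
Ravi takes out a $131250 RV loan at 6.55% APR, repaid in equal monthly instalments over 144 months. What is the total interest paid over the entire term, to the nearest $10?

$58,610

Monthly rate = 6.55%/12 = 0.0054583; payment = 131,250 × 0.0054583 / (1 − (1+0.0054583)^−144) = $1,318.47.
Total paid = 144 × $1,318.47 = $189,859.68; interest = $189,859.68 − $131,250 = $58,609.68.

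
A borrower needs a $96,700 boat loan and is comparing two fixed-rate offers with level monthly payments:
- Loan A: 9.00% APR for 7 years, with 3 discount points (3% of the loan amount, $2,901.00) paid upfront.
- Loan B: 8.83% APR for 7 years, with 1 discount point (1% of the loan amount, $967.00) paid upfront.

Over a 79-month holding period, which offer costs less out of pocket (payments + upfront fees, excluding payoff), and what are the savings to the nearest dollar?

Loan A: monthly rate = 9%/12 = 0.0075000; payment = 96,700 × 0.0075000 / (1 − (1+0.0075000)^−84) = $1,555.81.
Loan B: monthly rate = 8.83%/12 = 0.0073583; payment = 96,700 × 0.0073583 / (1 − (1+0.0073583)^−84) = $1,547.48.
Over 79 months: Loan A costs 79 × $1,555.81 + $2,901.00 = $125,809.99; Loan B costs 79 × $1,547.48 + $967.00 = $123,217.92.
Loan B is cheaper by $125,809.99 − $123,217.92 = $2,592.07.

Loan B by $2,592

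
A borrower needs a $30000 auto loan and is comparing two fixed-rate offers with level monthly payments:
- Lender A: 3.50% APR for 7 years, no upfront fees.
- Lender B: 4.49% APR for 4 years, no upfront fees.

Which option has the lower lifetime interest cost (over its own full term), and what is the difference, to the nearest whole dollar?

Lender B by $1,038

Lender A: monthly rate = 3.5%/12 = 0.0029167; payment = 30,000 × 0.0029167 / (1 − (1+0.0029167)^−84) = $403.20.
Total interest on Lender A = 84 × $403.20 − $30,000 = $3,868.80.
Lender B: at 4.49% the monthly rate is 0.0037417, so the payment is 30,000 × 0.0037417 / (1 − 1.0037417^−48) = $683.97.
Total interest on Lender B = 48 × $683.97 − $30,000 = $2,830.56.
Lender B is lower by $1,038.24.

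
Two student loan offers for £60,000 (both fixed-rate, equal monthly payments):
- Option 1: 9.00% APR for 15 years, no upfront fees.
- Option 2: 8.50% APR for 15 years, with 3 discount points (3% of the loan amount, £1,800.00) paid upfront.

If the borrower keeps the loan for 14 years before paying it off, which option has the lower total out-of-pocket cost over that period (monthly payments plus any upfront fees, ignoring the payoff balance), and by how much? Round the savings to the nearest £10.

Option 1: at 9.00% the monthly rate is 0.0075000, so the payment is 60,000 × 0.0075000 / (1 − 1.0075000^−180) = £608.56.
Option 2: at 8.50% the monthly rate is 0.0070833, so the payment is 60,000 × 0.0070833 / (1 − 1.0070833^−180) = £590.84.
Over 168 months: Option 1 costs 168 × £608.56 = £102,238.08; Option 2 costs 168 × £590.84 + £1,800.00 = £101,061.12.
Option 2 is cheaper by £102,238.08 − £101,061.12 = £1,176.96.

Option 2 by £1,180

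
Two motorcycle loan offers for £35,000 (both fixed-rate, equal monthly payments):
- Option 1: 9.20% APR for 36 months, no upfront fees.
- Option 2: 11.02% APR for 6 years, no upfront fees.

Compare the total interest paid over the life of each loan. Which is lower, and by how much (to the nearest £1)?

Option 1 by £7,807

Option 1: monthly rate = 9.2%/12 = 0.0076667; payment = 35,000 × 0.0076667 / (1 − (1+0.0076667)^−36) = £1,116.25.
Total interest on Option 1 = 36 × £1,116.25 − £35,000 = £5,185.00.
Option 2: monthly rate = 11.02%/12 = 0.0091833; payment = 35,000 × 0.0091833 / (1 − (1+0.0091833)^−72) = £666.55.
Total interest on Option 2 = 72 × £666.55 − £35,000 = £12,991.60.
Option 1 is lower by £7,806.60.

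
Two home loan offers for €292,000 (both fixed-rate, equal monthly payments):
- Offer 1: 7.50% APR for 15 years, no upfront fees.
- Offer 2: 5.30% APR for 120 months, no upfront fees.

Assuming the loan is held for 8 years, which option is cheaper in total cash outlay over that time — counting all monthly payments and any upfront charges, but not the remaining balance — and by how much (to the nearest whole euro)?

Offer 1: at 7.50% the monthly rate is 0.0062500, so the payment is 292,000 × 0.0062500 / (1 − 1.0062500^−180) = €2,706.88.
Offer 2: at 5.30% the monthly rate is 0.0044167, so the payment is 292,000 × 0.0044167 / (1 − 1.0044167^−120) = €3,140.11.
Over 96 months: Offer 1 costs 96 × €2,706.88 = €259,860.48; Offer 2 costs 96 × €3,140.11 = €301,450.56.
Offer 1 is cheaper by €301,450.56 − €259,860.48 = €41,590.08.

Offer 1 by €41,590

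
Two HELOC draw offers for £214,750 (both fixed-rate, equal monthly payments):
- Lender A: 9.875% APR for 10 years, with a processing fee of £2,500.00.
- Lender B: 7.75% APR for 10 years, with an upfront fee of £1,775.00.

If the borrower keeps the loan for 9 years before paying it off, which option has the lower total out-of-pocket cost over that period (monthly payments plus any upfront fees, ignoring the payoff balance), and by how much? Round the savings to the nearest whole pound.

Lender B by £27,278

Lender A: monthly rate = 9.875%/12 = 0.0082292; payment = 214,750 × 0.0082292 / (1 − (1+0.0082292)^−120) = £2,823.09.
Lender B: at 7.75% the monthly rate is 0.0064583, so the payment is 214,750 × 0.0064583 / (1 − 1.0064583^−120) = £2,577.23.
Over 108 months: Lender A costs 108 × £2,823.09 + £2,500.00 = £307,393.72; Lender B costs 108 × £2,577.23 + £1,775.00 = £280,115.84.
Lender B is cheaper by £307,393.72 − £280,115.84 = £27,277.88.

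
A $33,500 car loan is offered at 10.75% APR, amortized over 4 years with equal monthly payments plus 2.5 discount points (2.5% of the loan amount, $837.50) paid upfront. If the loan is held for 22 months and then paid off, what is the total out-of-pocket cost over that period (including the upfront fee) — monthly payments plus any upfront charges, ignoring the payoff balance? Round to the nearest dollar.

$19,796

At 10.75% the monthly rate is 0.0089583, so the payment is 33,500 × 0.0089583 / (1 − 1.0089583^−48) = $861.76.
Total outlay = 22 × $861.76 + $837.50 = $19,796.22.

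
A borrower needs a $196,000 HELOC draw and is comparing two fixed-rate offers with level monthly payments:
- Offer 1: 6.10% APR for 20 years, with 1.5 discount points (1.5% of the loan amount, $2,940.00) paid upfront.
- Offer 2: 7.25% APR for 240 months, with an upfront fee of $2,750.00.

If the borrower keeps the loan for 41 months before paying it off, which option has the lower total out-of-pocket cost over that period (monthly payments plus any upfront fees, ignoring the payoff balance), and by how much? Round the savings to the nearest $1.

Offer 1 by $5,288

Offer 1: monthly rate = 6.1%/12 = 0.0050833; payment = 196,000 × 0.0050833 / (1 − (1+0.0050833)^−240) = $1,415.54.
Offer 2: at 7.25% the monthly rate is 0.0060417, so the payment is 196,000 × 0.0060417 / (1 − 1.0060417^−240) = $1,549.14.
Over 41 months: Offer 1 costs 41 × $1,415.54 + $2,940.00 = $60,977.14; Offer 2 costs 41 × $1,549.14 + $2,750.00 = $66,264.74.
Offer 1 is cheaper by $66,264.74 − $60,977.14 = $5,287.60.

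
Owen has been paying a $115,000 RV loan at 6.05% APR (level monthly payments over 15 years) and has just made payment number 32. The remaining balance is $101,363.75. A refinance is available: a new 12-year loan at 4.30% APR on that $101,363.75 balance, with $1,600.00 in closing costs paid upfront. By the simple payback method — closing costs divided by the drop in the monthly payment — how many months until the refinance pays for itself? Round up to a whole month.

23 months

Current payment = 115,000 × 6.05%/12 / (1 − (1+0.0050417)^−180) = $973.54.
Refinanced payment = 101,363.75 × 0.0035833 / (1 − (1+0.0035833)^−144) = $902.31.
Monthly savings = $973.54 − $902.31 = $71.23.
Break-even = $1,600.00 / $71.23 = 22.46 → 23 months.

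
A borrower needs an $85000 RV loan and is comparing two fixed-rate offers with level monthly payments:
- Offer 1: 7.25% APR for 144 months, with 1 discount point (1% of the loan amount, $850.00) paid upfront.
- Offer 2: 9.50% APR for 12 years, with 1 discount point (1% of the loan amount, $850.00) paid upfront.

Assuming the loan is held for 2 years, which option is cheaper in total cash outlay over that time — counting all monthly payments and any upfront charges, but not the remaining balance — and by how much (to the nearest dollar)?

Offer 1: at 7.25% the monthly rate is 0.0060417, so the payment is 85,000 × 0.0060417 / (1 − 1.0060417^−144) = $885.49.
Offer 2: at 9.50% the monthly rate is 0.0079167, so the payment is 85,000 × 0.0079167 / (1 − 1.0079167^−144) = $991.42.
Over 24 months: Offer 1 costs 24 × $885.49 + $850.00 = $22,101.76; Offer 2 costs 24 × $991.42 + $850.00 = $24,644.08.
Offer 1 is cheaper by $24,644.08 − $22,101.76 = $2,542.32.

Offer 1 by $2,542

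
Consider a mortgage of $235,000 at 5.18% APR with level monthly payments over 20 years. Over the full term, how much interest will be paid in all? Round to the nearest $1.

$142,846

Monthly rate = 5.18%/12 = 0.0043167; payment = 235,000 × 0.0043167 / (1 − (1+0.0043167)^−240) = $1,574.36.
Total paid = 240 × $1,574.36 = $377,846.40; interest = $377,846.40 − $235,000 = $142,846.40.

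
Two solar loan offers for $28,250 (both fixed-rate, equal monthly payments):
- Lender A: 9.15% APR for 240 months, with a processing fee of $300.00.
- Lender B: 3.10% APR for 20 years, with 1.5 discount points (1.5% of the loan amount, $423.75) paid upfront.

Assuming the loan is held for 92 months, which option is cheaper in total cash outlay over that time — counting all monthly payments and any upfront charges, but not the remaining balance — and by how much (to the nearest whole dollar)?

Lender B by $8,967

Lender A: monthly rate = 9.15%/12 = 0.0076250; payment = 28,250 × 0.0076250 / (1 − (1+0.0076250)^−240) = $256.90.
Lender B: at 3.10% the monthly rate is 0.0025833, so the payment is 28,250 × 0.0025833 / (1 − 1.0025833^−240) = $158.09.
Over 92 months: Lender A costs 92 × $256.90 + $300.00 = $23,934.80; Lender B costs 92 × $158.09 + $423.75 = $14,968.03.
Lender B is cheaper by $23,934.80 − $14,968.03 = $8,966.77.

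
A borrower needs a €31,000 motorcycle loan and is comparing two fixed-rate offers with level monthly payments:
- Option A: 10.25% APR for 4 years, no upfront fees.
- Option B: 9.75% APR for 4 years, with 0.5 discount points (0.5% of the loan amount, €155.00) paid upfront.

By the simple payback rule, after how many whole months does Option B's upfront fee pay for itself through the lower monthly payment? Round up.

Option A: monthly rate = 10.25%/12 = 0.0085417; payment = 31,000 × 0.0085417 / (1 − (1+0.0085417)^−48) = €789.97.
Option B: at 9.75% the monthly rate is 0.0081250, so the payment is 31,000 × 0.0081250 / (1 − 1.0081250^−48) = €782.52.
Monthly savings = €789.97 − €782.52 = €7.45.
Break-even = €155.00 / €7.45 = 20.81 → 21 months.

21 months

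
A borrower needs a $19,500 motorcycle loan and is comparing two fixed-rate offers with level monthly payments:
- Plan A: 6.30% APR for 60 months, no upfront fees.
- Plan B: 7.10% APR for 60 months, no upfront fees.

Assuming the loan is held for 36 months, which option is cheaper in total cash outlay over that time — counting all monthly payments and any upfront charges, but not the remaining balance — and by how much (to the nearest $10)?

Plan A by $260

Plan A: at 6.30% the monthly rate is 0.0052500, so the payment is 19,500 × 0.0052500 / (1 − 1.0052500^−60) = $379.72.
Plan B: monthly rate = 7.1%/12 = 0.0059167; payment = 19,500 × 0.0059167 / (1 − (1+0.0059167)^−60) = $387.04.
Over 36 months: Plan A costs 36 × $379.72 = $13,669.92; Plan B costs 36 × $387.04 = $13,933.44.
Plan A is cheaper by $13,933.44 − $13,669.92 = $263.52.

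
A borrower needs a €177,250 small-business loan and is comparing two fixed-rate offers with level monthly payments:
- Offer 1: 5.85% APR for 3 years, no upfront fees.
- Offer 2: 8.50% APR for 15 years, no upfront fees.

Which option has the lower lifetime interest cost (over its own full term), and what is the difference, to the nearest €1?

Offer 1: at 5.85% the monthly rate is 0.0048750, so the payment is 177,250 × 0.0048750 / (1 − 1.0048750^−36) = €5,380.25.
Total interest on Offer 1 = 36 × €5,380.25 − €177,250 = €16,439.00.
Offer 2: monthly rate = 8.5%/12 = 0.0070833; payment = 177,250 × 0.0070833 / (1 − (1+0.0070833)^−180) = €1,745.45.
Total interest on Offer 2 = 180 × €1,745.45 − €177,250 = €136,931.00.
Offer 1 is lower by €120,492.00.

Offer 1 by €120,492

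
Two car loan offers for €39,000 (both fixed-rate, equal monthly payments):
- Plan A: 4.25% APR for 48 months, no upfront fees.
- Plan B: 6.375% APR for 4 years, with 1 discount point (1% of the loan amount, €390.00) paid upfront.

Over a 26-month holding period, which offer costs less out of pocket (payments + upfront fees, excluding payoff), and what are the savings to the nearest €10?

Plan A by €1,370

Plan A: at 4.25% the monthly rate is 0.0035417, so the payment is 39,000 × 0.0035417 / (1 − 1.0035417^−48) = €884.95.
Plan B: at 6.375% the monthly rate is 0.0053125, so the payment is 39,000 × 0.0053125 / (1 − 1.0053125^−48) = €922.64.
Over 26 months: Plan A costs 26 × €884.95 = €23,008.70; Plan B costs 26 × €922.64 + €390.00 = €24,378.64.
Plan A is cheaper by €24,378.64 − €23,008.70 = €1,369.94.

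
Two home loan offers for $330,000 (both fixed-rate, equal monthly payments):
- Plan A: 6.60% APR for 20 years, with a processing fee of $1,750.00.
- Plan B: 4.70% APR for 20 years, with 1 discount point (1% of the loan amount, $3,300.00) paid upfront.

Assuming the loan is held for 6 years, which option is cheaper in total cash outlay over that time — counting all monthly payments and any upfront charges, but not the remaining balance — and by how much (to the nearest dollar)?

Plan B by $24,105

Plan A: monthly rate = 6.6%/12 = 0.0055000; payment = 330,000 × 0.0055000 / (1 − (1+0.0055000)^−240) = $2,479.86.
Plan B: at 4.70% the monthly rate is 0.0039167, so the payment is 330,000 × 0.0039167 / (1 − 1.0039167^−240) = $2,123.54.
Over 72 months: Plan A costs 72 × $2,479.86 + $1,750.00 = $180,299.92; Plan B costs 72 × $2,123.54 + $3,300.00 = $156,194.88.
Plan B is cheaper by $180,299.92 − $156,194.88 = $24,105.04.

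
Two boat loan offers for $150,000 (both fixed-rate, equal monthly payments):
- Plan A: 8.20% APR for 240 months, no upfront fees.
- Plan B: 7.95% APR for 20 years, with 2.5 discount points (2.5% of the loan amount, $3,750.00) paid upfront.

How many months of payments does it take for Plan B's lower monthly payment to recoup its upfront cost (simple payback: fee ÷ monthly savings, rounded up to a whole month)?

161 months

Plan A: at 8.20% the monthly rate is 0.0068333, so the payment is 150,000 × 0.0068333 / (1 − 1.0068333^−240) = $1,273.39.
Plan B: monthly rate = 7.95%/12 = 0.0066250; payment = 150,000 × 0.0066250 / (1 − (1+0.0066250)^−240) = $1,250.00.
Monthly savings = $1,273.39 − $1,250.00 = $23.39.
Break-even = $3,750.00 / $23.39 = 160.32 → 161 months.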